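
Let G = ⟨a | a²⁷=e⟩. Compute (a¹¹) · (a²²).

Compute (a¹¹) · (a²²) by multiplying left to right and reducing via the relations at each step:
  (a¹¹) · a²² = a⁶

Answer: a⁶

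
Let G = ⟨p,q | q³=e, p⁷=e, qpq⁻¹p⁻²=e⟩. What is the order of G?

Enumerate words in the generators, reducing via the relations: the distinct elements are
  {e, p, q, pq, p², p³, p⁴, p⁵, p⁶, q², pq², p²q, p³q, p⁴q, p⁵q, p⁶q, p²q², p³q², p⁴q², p⁵q², p⁶q²}.
No further products give new elements, so |G| = 21.

Answer: 21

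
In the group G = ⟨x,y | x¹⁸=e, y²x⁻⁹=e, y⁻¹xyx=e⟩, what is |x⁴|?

Compute successive powers until reaching e:
  (x⁴)¹ = x⁴, (x⁴)² = x⁸, (x⁴)³ = x¹², (x⁴)⁴ = x¹⁶, (x⁴)⁵ = x², (x⁴)⁶ = x⁶, (x⁴)⁷ = x¹⁰, (x⁴)⁸ = x¹⁴, (x⁴)⁹ = e.
The smallest positive k with (x⁴)ᵏ = e is 9.

Answer: 9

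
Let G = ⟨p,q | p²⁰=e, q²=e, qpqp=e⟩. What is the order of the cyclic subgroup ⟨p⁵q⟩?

|⟨p⁵q⟩| equals the order of p⁵q. Compute successive powers until reaching e:
  (p⁵q)¹ = p⁵q, (p⁵q)² = e.
The smallest positive k with (p⁵q)ᵏ = e is 2, so |⟨p⁵q⟩| = 2.

Answer: 2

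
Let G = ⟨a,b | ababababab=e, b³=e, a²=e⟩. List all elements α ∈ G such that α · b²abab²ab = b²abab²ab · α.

⟨b²abab²ab⟩ ⊆ C_G(b²abab²ab) since powers of b²abab²ab commute with b²abab²ab; so |C_G(b²abab²ab)| ≥ |⟨b²abab²ab⟩| = 2.
By orbit–stabilizer, |C_G(b²abab²ab)| = |G| / |conj. class of b²abab²ab| = 60 / 15 = 4.
The 4 elements commuting with b²abab²ab are {e, abab²a, babab²ab², b²abab²ab}.

Answer: {e, abab²a, babab²ab², b²abab²ab}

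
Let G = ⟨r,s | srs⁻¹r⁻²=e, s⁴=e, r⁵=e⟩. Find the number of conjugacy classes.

The conjugacy classes (representative and size) are:
  [e] (size 1), [r⁴] (size 4), [r²s] (size 5), [s²] (size 5), [r³s³] (size 5).
Class equation: 1 + 4 + 5 + 5 + 5 = 20 = |G|. So G has 5 conjugacy classes.

Answer: 5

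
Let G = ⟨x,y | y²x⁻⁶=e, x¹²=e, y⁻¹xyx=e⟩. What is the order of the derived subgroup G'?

G' = [G, G] is generated by all commutators. The generator-pair commutators are: [x, y] = x².
The subgroup they normally generate is {e, x², x⁴, x⁶, x⁸, x¹⁰}, of order 6.
Check: |G/G'| = 24/6 = 4 is the order of the abelianisation.

Answer: 6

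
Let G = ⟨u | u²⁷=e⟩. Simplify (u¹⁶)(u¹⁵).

Compute (u¹⁶) · (u¹⁵) by multiplying left to right and reducing via the relations at each step:
  (u¹⁶) · u¹⁵ = u⁴

Answer: u⁴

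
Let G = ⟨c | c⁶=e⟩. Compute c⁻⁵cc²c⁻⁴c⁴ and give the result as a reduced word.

Multiply left to right, reducing at each step:
  c · c = c²
  (c²) · c² = c⁴
  (c⁴) · c⁻⁴ = e
  e · c⁴ = c⁴

Answer: c⁴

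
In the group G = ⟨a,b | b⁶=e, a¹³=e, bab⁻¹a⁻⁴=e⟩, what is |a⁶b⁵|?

Compute successive powers until reaching e:
  (a⁶b⁵)¹ = a⁶b⁵, (a⁶b⁵)² = ab⁴, (a⁶b⁵)³ = a³b³, (a⁶b⁵)⁴ = a¹⁰b², (a⁶b⁵)⁵ = a²b, (a⁶b⁵)⁶ = e.
The smallest positive k with (a⁶b⁵)ᵏ = e is 6.

Answer: 6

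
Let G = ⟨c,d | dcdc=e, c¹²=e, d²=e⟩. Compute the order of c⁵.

Compute successive powers until reaching e:
  (c⁵)¹ = c⁵, (c⁵)² = c¹⁰, (c⁵)³ = c³, (c⁵)⁴ = c⁸, (c⁵)⁵ = c, (c⁵)⁶ = c⁶, (c⁵)⁷ = c¹¹, (c⁵)⁸ = c⁴, (c⁵)⁹ = c⁹, (c⁵)¹⁰ = c², (c⁵)¹¹ = c⁷, (c⁵)¹² = e.
The smallest positive k with (c⁵)ᵏ = e is 12.

Answer: 12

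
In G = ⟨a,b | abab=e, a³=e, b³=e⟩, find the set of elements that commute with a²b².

⟨a²b²⟩ ⊆ C_G(a²b²) since powers of a²b² commute with a²b²; so |C_G(a²b²)| ≥ |⟨a²b²⟩| = 2.
By orbit–stabilizer, |C_G(a²b²)| = |G| / |conj. class of a²b²| = 12 / 3 = 4.
The 4 elements commuting with a²b² are {e, ab, a²b², ab²a}.

Answer: {e, ab, a²b², ab²a}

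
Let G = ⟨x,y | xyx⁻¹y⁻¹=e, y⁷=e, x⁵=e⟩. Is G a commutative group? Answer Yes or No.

Each pair of generators commutes: x·y = xy = y·x. Since the generators pairwise commute, every element of G commutes with every other, so G is abelian.

Answer: Yes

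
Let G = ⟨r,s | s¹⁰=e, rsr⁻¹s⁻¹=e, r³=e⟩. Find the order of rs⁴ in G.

Compute successive powers until reaching e:
  (rs⁴)¹ = rs⁴, (rs⁴)² = r²s⁸, (rs⁴)³ = s², (rs⁴)⁴ = rs⁶, (rs⁴)⁵ = r², (rs⁴)⁶ = s⁴, (rs⁴)⁷ = rs⁸, (rs⁴)⁸ = r²s², (rs⁴)⁹ = s⁶, (rs⁴)¹⁰ = r, (rs⁴)¹¹ = r²s⁴, (rs⁴)¹² = s⁸, (rs⁴)¹³ = rs², (rs⁴)¹⁴ = r²s⁶, (rs⁴)¹⁵ = e.
The smallest positive k with (rs⁴)ᵏ = e is 15.

Answer: 15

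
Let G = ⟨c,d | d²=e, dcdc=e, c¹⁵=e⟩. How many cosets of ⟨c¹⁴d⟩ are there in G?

First find ord(c¹⁴d) by computing successive powers:
  (c¹⁴d)¹ = c¹⁴d, (c¹⁴d)² = e.
So |⟨c¹⁴d⟩| = ord(c¹⁴d) = 2. With |G| = 30, by Lagrange [G : ⟨c¹⁴d⟩] = 30/2 = 15.

Answer: 15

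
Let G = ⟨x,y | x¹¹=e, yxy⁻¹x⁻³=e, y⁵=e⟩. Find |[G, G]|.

G' = [G, G] is generated by all commutators. The generator-pair commutators are: [x, y] = x⁹.
The subgroup they normally generate is {e, x, x², x³, x⁴, x⁵, x⁶, x⁷, x⁸, x⁹, x¹⁰}, of order 11.
Check: |G/G'| = 55/11 = 5 is the order of the abelianisation.

Answer: 11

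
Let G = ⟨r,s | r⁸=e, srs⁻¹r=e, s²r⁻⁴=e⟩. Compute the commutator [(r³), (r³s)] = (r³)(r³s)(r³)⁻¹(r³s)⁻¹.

[(r³), (r³s)] = (r³)·(r³s)·(r³)⁻¹·(r³s)⁻¹.
  (r³) · (r³s) = r²s⁻¹
  (r²s⁻¹) · (r⁵) = rs
  (rs) · (r³s⁻¹) = r⁶

Answer: r⁶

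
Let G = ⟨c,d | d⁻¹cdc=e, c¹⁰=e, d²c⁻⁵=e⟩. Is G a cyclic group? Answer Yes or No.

Every cyclic group is abelian. But c·d = cd while d·c = c⁴d⁻¹, so c·d ≠ d·c and G is not abelian. Hence G is not cyclic.

Answer: No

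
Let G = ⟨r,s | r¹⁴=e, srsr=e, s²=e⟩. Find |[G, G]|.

G' = [G, G] is generated by all commutators. The generator-pair commutators are: [r, s] = r².
The subgroup they normally generate is {e, r², r⁴, r⁶, r⁸, r¹⁰, r¹²}, of order 7.
Check: |G/G'| = 28/7 = 4 is the order of the abelianisation.

Answer: 7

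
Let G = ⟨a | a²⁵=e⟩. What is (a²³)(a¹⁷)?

Compute (a²³) · (a¹⁷) by multiplying left to right and reducing via the relations at each step:
  (a²³) · a¹⁷ = a¹⁵

Answer: a¹⁵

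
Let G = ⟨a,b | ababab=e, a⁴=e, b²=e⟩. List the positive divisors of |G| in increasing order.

|G| = 24 = 2³ · 3. By Lagrange's theorem the order of any subgroup divides 24; the divisors of 24 are 1, 2, 3, 4, 6, 8, 12, 24.

Answer: 1, 2, 3, 4, 6, 8, 12, 24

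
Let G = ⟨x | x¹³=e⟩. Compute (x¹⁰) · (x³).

Compute (x¹⁰) · (x³) by multiplying left to right and reducing via the relations at each step:
  (x¹⁰) · x³ = e

Answer: e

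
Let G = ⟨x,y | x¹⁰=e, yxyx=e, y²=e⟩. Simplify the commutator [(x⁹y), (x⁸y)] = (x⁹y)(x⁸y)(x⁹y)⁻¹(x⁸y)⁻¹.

[(x⁹y), (x⁸y)] = (x⁹y)·(x⁸y)·(x⁹y)⁻¹·(x⁸y)⁻¹.
  (x⁹y) · (x⁸y) = x
  x · (x⁹y) = y
  y · (x⁸y) = x²

Answer: x²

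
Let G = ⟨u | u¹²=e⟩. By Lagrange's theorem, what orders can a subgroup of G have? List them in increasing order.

|G| = 12 = 2² · 3. By Lagrange's theorem the order of any subgroup divides 12; the divisors of 12 are 1, 2, 3, 4, 6, 12.

Answer: 1, 2, 3, 4, 6, 12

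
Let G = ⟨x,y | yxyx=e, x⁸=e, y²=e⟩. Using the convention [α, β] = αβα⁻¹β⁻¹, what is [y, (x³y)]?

[y, (x³y)] = y·(x³y)·y⁻¹·(x³y)⁻¹.
  y · (x³y) = x⁵
  (x⁵) · y = x⁵y
  (x⁵y) · (x³y) = x²

Answer: x²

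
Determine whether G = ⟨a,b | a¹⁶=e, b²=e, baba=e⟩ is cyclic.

Every cyclic group is abelian. But a·b = ab while b·a = a¹⁵b, so a·b ≠ b·a and G is not abelian. Hence G is not cyclic.

Answer: No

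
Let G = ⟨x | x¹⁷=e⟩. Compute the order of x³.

Compute successive powers until reaching e:
  (x³)¹ = x³, (x³)² = x⁶, (x³)³ = x⁹, (x³)⁴ = x¹², (x³)⁵ = x¹⁵, (x³)⁶ = x, (x³)⁷ = x⁴, (x³)⁸ = x⁷, (x³)⁹ = x¹⁰, (x³)¹⁰ = x¹³, (x³)¹¹ = x¹⁶, (x³)¹² = x², (x³)¹³ = x⁵, (x³)¹⁴ = x⁸, (x³)¹⁵ = x¹¹, (x³)¹⁶ = x¹⁴, (x³)¹⁷ = e.
The smallest positive k with (x³)ᵏ = e is 17.

Answer: 17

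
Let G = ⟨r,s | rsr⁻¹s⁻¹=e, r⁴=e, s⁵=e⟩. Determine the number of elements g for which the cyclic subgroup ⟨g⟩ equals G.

G is cyclic of order 20. An element generates G iff its order is 20, and a cyclic group of order 20 has exactly φ(20) = 8 such elements.

Answer: 8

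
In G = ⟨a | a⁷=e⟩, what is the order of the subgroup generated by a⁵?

|⟨a⁵⟩| equals the order of a⁵. Compute successive powers until reaching e:
  (a⁵)¹ = a⁵, (a⁵)² = a³, (a⁵)³ = a, (a⁵)⁴ = a⁶, (a⁵)⁵ = a⁴, (a⁵)⁶ = a², (a⁵)⁷ = e.
The smallest positive k with (a⁵)ᵏ = e is 7, so |⟨a⁵⟩| = 7.

Answer: 7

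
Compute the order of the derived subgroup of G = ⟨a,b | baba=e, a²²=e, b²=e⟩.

G' = [G, G] is generated by all commutators. The generator-pair commutators are: [a, b] = a².
The subgroup they normally generate is {e, a², a⁴, a⁶, a⁸, a¹⁰, a¹², a¹⁴, a¹⁶, a¹⁸, a²⁰}, of order 11.
Check: |G/G'| = 44/11 = 4 is the order of the abelianisation.

Answer: 11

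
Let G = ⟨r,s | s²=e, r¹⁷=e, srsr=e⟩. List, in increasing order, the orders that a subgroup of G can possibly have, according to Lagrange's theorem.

|G| = 34 = 2 · 17. By Lagrange's theorem the order of any subgroup divides 34; the divisors of 34 are 1, 2, 17, 34.

Answer: 1, 2, 17, 34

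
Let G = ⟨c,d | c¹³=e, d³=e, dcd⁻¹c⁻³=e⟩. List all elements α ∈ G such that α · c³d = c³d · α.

⟨c³d⟩ ⊆ C_G(c³d) since powers of c³d commute with c³d; so |C_G(c³d)| ≥ |⟨c³d⟩| = 3.
By orbit–stabilizer, |C_G(c³d)| = |G| / |conj. class of c³d| = 39 / 13 = 3.
The 3 elements commuting with c³d are {e, c³d, c¹²d²}.

Answer: {e, c³d, c¹²d²}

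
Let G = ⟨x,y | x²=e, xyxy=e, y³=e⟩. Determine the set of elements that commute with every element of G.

An element z ∈ Z(G) iff z commutes with every generator.
For example e is central: e·x = x = x·e; e·y = y = y·e.
Whereas x ∉ Z(G) since x·y = xy ≠ xy² = y·x.
Checking each of the 6 elements this way gives Z(G) = {e}, of order 1.

Answer: {e}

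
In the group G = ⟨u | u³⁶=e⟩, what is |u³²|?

Compute successive powers until reaching e:
  (u³²)¹ = u³², (u³²)² = u²⁸, (u³²)³ = u²⁴, (u³²)⁴ = u²⁰, (u³²)⁵ = u¹⁶, (u³²)⁶ = u¹², (u³²)⁷ = u⁸, (u³²)⁸ = u⁴, (u³²)⁹ = e.
The smallest positive k with (u³²)ᵏ = e is 9.

Answer: 9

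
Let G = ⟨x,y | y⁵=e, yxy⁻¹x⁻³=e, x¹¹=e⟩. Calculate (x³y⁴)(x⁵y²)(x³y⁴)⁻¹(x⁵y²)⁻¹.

[(x³y⁴), (x⁵y²)] = (x³y⁴)·(x⁵y²)·(x³y⁴)⁻¹·(x⁵y²)⁻¹.
  (x³y⁴) · (x⁵y²) = xy
  (xy) · (x²y) = x⁷y²
  (x⁷y²) · (x⁸y³) = x²

Answer: x²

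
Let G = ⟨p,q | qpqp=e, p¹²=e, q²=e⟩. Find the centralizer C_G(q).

⟨q⟩ ⊆ C_G(q) since powers of q commute with q; so |C_G(q)| ≥ |⟨q⟩| = 2.
By orbit–stabilizer, |C_G(q)| = |G| / |conj. class of q| = 24 / 6 = 4.
The 4 elements commuting with q are {e, p⁶, q, p⁶q}.

Answer: {e, p⁶, q, p⁶q}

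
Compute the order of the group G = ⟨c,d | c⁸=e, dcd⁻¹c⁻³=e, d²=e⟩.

Enumerate words in the generators, reducing via the relations: the distinct elements are
  {c, d, e, cd, c², c³, c⁴, c⁵, c⁶, c⁷, c²d, c³d, c⁴d, c⁵d, c⁶d, c⁷d}.
No further products give new elements, so |G| = 16.

Answer: 16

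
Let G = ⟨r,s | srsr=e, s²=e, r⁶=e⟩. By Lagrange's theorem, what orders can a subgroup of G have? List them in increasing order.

|G| = 12 = 2² · 3. By Lagrange's theorem the order of any subgroup divides 12; the divisors of 12 are 1, 2, 3, 4, 6, 12.

Answer: 1, 2, 3, 4, 6, 12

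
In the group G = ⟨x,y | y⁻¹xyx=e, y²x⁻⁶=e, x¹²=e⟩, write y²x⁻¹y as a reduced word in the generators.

Multiply left to right, reducing at each step:
  (x⁶) · x⁻¹ = x⁵
  (x⁵) · y = x⁵y

Answer: x⁵y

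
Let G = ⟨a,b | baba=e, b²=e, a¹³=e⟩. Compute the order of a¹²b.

Compute successive powers until reaching e:
  (a¹²b)¹ = a¹²b, (a¹²b)² = e.
The smallest positive k with (a¹²b)ᵏ = e is 2.

Answer: 2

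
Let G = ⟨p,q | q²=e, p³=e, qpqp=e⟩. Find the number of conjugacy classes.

The conjugacy classes (representative and size) are:
  [e] (size 1), [p] (size 2), [pq] (size 3).
Class equation: 1 + 2 + 3 = 6 = |G|. So G has 3 conjugacy classes.

Answer: 3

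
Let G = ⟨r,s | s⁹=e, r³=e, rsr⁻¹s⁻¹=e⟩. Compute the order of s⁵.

Compute successive powers until reaching e:
  (s⁵)¹ = s⁵, (s⁵)² = s, (s⁵)³ = s⁶, (s⁵)⁴ = s², (s⁵)⁵ = s⁷, (s⁵)⁶ = s³, (s⁵)⁷ = s⁸, (s⁵)⁸ = s⁴, (s⁵)⁹ = e.
The smallest positive k with (s⁵)ᵏ = e is 9.

Answer: 9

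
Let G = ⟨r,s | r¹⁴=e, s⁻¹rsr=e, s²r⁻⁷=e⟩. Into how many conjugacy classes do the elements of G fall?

The conjugacy classes (representative and size) are:
  [e] (size 1), [r¹³] (size 2), [r¹²] (size 2), [r¹¹] (size 2), [r⁴] (size 2), [r⁵] (size 2), [r⁸] (size 2), [r⁷] (size 1), [r⁵s⁻¹] (size 7), [r⁵s] (size 7).
Class equation: 1 + 2 + 2 + 2 + 2 + 2 + 2 + 1 + 7 + 7 = 28 = |G|. So G has 10 conjugacy classes.

Answer: 10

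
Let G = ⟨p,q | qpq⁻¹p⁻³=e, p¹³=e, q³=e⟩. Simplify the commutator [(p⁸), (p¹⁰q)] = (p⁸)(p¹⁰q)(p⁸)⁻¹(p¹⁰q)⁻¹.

[(p⁸), (p¹⁰q)] = (p⁸)·(p¹⁰q)·(p⁸)⁻¹·(p¹⁰q)⁻¹.
  (p⁸) · (p¹⁰q) = p⁵q
  (p⁵q) · (p⁵) = p⁷q
  (p⁷q) · (pq²) = p¹⁰

Answer: p¹⁰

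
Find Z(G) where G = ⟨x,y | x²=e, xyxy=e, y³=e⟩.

An element z ∈ Z(G) iff z commutes with every generator.
For example e is central: e·x = x = x·e; e·y = y = y·e.
Whereas x ∉ Z(G) since x·y = xy ≠ xy² = y·x.
Checking each of the 6 elements this way gives Z(G) = {e}, of order 1.

Answer: {e}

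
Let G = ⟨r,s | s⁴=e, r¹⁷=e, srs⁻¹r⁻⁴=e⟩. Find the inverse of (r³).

The order of (r³) is 17 (smallest k with (r³)ᵏ = e), so (r³)⁻¹ = (r³)¹⁶ = r¹⁴.
Check: (r³) · (r¹⁴) → (r³) · r¹⁴ = e, giving e as required.

Answer: r¹⁴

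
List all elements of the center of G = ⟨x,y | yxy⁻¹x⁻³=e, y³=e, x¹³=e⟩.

An element z ∈ Z(G) iff z commutes with every generator.
For example e is central: e·x = x = x·e; e·y = y = y·e.
Whereas x ∉ Z(G) since x·y = xy ≠ x³y = y·x.
Checking each of the 39 elements this way gives Z(G) = {e}, of order 1.

Answer: {e}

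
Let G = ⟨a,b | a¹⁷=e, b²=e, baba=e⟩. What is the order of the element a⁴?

Compute successive powers until reaching e:
  (a⁴)¹ = a⁴, (a⁴)² = a⁸, (a⁴)³ = a¹², (a⁴)⁴ = a¹⁶, (a⁴)⁵ = a³, (a⁴)⁶ = a⁷, (a⁴)⁷ = a¹¹, (a⁴)⁸ = a¹⁵, (a⁴)⁹ = a², (a⁴)¹⁰ = a⁶, (a⁴)¹¹ = a¹⁰, (a⁴)¹² = a¹⁴, (a⁴)¹³ = a, (a⁴)¹⁴ = a⁵, (a⁴)¹⁵ = a⁹, (a⁴)¹⁶ = a¹³, (a⁴)¹⁷ = e.
The smallest positive k with (a⁴)ᵏ = e is 17.

Answer: 17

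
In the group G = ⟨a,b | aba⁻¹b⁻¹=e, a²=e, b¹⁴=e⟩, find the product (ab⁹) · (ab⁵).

Compute (ab⁹) · (ab⁵) by multiplying left to right and reducing via the relations at each step:
  (ab⁹) · a = b⁹
  (b⁹) · b⁵ = e

Answer: e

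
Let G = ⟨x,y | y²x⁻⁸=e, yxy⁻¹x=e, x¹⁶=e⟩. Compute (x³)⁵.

Compute successive powers of (x³), reducing at each step:
  (x³)²: (x³) · x³ = x⁶
  (x³)³: (x⁶) · x³ = x⁹
  (x³)⁴: (x⁹) · x³ = x¹²
  (x³)⁵: (x¹²) · x³ = x¹⁵

Answer: x¹⁵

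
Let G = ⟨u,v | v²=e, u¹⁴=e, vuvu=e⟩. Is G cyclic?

Every cyclic group is abelian. But u·v = uv while v·u = u¹³v, so u·v ≠ v·u and G is not abelian. Hence G is not cyclic.

Answer: No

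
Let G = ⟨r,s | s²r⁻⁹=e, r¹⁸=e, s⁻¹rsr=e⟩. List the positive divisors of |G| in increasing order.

|G| = 36 = 2² · 3². By Lagrange's theorem the order of any subgroup divides 36; the divisors of 36 are 1, 2, 3, 4, 6, 9, 12, 18, 36.

Answer: 1, 2, 3, 4, 6, 9, 12, 18, 36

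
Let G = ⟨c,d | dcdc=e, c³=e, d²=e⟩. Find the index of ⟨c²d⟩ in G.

First find ord(c²d) by computing successive powers:
  (c²d)¹ = c²d, (c²d)² = e.
So |⟨c²d⟩| = ord(c²d) = 2. With |G| = 6, by Lagrange [G : ⟨c²d⟩] = 6/2 = 3.

Answer: 3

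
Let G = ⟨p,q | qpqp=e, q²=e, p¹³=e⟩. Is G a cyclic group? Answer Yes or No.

Every cyclic group is abelian. But p·q = pq while q·p = p¹²q, so p·q ≠ q·p and G is not abelian. Hence G is not cyclic.

Answer: No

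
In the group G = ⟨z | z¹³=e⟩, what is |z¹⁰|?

Compute successive powers until reaching e:
  (z¹⁰)¹ = z¹⁰, (z¹⁰)² = z⁷, (z¹⁰)³ = z⁴, (z¹⁰)⁴ = z, (z¹⁰)⁵ = z¹¹, (z¹⁰)⁶ = z⁸, (z¹⁰)⁷ = z⁵, (z¹⁰)⁸ = z², (z¹⁰)⁹ = z¹², (z¹⁰)¹⁰ = z⁹, (z¹⁰)¹¹ = z⁶, (z¹⁰)¹² = z³, (z¹⁰)¹³ = e.
The smallest positive k with (z¹⁰)ᵏ = e is 13.

Answer: 13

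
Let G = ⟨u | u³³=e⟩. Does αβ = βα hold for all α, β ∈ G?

G has a single generator, so G is cyclic and hence abelian.

Answer: Yes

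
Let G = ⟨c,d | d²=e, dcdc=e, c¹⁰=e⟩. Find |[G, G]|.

G' = [G, G] is generated by all commutators. The generator-pair commutators are: [c, d] = c².
The subgroup they normally generate is {e, c², c⁴, c⁶, c⁸}, of order 5.
Check: |G/G'| = 20/5 = 4 is the order of the abelianisation.

Answer: 5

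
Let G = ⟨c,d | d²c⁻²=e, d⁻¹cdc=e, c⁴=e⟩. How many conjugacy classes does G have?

The conjugacy classes (representative and size) are:
  [e] (size 1), [c³] (size 2), [c²] (size 1), [d⁻¹] (size 2), [cd⁻¹] (size 2).
Class equation: 1 + 2 + 1 + 2 + 2 = 8 = |G|. So G has 5 conjugacy classes.

Answer: 5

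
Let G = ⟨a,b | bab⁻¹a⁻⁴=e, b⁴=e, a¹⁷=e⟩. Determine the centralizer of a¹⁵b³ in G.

⟨a¹⁵b³⟩ ⊆ C_G(a¹⁵b³) since powers of a¹⁵b³ commute with a¹⁵b³; so |C_G(a¹⁵b³)| ≥ |⟨a¹⁵b³⟩| = 4.
By orbit–stabilizer, |C_G(a¹⁵b³)| = |G| / |conj. class of a¹⁵b³| = 68 / 17 = 4.
The 4 elements commuting with a¹⁵b³ are {e, a⁸b, a⁶b², a¹⁵b³}.

Answer: {e, a⁸b, a⁶b², a¹⁵b³}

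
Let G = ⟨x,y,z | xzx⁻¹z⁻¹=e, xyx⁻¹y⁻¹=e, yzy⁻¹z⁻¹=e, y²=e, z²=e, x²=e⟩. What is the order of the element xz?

Compute successive powers until reaching e:
  (xz)¹ = xz, (xz)² = e.
The smallest positive k with (xz)ᵏ = e is 2.

Answer: 2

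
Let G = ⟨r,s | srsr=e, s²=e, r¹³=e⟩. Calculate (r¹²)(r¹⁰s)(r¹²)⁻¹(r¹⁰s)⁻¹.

[(r¹²), (r¹⁰s)] = (r¹²)·(r¹⁰s)·(r¹²)⁻¹·(r¹⁰s)⁻¹.
  (r¹²) · (r¹⁰s) = r⁹s
  (r⁹s) · r = r⁸s
  (r⁸s) · (r¹⁰s) = r¹¹

Answer: r¹¹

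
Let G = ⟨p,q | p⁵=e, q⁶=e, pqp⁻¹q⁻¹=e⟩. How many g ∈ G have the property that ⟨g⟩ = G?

G is cyclic of order 30. An element generates G iff its order is 30, and a cyclic group of order 30 has exactly φ(30) = 8 such elements.

Answer: 8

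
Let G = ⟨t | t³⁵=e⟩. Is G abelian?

G has a single generator, so G is cyclic and hence abelian.

Answer: Yes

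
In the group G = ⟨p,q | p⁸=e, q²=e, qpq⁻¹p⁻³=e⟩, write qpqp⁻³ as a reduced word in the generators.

Multiply left to right, reducing at each step:
  q · p = p³q
  (p³q) · q = p³
  (p³) · p⁻³ = e

Answer: e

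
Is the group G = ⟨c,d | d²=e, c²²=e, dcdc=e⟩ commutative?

c·d = cd but d·c = c²¹d, so c·d ≠ d·c and G is not abelian.

Answer: No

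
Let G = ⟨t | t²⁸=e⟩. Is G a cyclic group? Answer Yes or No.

|G| = 28. The element t has order 28 (its powers give 28 distinct elements), so ⟨t⟩ = G and G is cyclic.

Answer: Yes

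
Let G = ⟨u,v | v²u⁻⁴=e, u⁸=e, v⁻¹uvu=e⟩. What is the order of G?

Enumerate words in the generators, reducing via the relations: the distinct elements are
  {e, u, v, uv, u², u³, u⁴, u⁵, u⁶, u⁷, u²v, u³v, v⁻¹, uv⁻¹, u²v⁻¹, u³v⁻¹}.
No further products give new elements, so |G| = 16.

Answer: 16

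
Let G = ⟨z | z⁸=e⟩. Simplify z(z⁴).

Compute z · (z⁴) by multiplying left to right and reducing via the relations at each step:
  z · z⁴ = z⁵

Answer: z⁵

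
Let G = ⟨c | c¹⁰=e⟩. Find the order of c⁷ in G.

Compute successive powers until reaching e:
  (c⁷)¹ = c⁷, (c⁷)² = c⁴, (c⁷)³ = c, (c⁷)⁴ = c⁸, (c⁷)⁵ = c⁵, (c⁷)⁶ = c², (c⁷)⁷ = c⁹, (c⁷)⁸ = c⁶, (c⁷)⁹ = c³, (c⁷)¹⁰ = e.
The smallest positive k with (c⁷)ᵏ = e is 10.

Answer: 10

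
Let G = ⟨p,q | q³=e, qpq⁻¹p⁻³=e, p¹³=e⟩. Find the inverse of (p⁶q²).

The order of (p⁶q²) is 3 (smallest k with (p⁶q²)ᵏ = e), so (p⁶q²)⁻¹ = (p⁶q²)² = p⁸q.
Check: (p⁶q²) · (p⁸q) → (p⁶q²) · p⁸ = q²;   (q²) · q = e, giving e as required.

Answer: p⁸q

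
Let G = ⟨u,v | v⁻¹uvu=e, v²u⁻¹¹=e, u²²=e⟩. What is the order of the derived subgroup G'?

G' = [G, G] is generated by all commutators. The generator-pair commutators are: [u, v] = u².
The subgroup they normally generate is {e, u², u⁴, u⁶, u⁸, u¹⁰, u¹², u¹⁴, u¹⁶, u¹⁸, u²⁰}, of order 11.
Check: |G/G'| = 44/11 = 4 is the order of the abelianisation.

Answer: 11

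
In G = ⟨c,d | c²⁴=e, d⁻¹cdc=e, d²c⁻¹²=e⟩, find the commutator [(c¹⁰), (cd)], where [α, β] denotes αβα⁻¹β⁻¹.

[(c¹⁰), (cd)] = (c¹⁰)·(cd)·(c¹⁰)⁻¹·(cd)⁻¹.
  (c¹⁰) · (cd) = c¹¹d
  (c¹¹d) · (c¹⁴) = c⁹d⁻¹
  (c⁹d⁻¹) · (cd⁻¹) = c²⁰

Answer: c²⁰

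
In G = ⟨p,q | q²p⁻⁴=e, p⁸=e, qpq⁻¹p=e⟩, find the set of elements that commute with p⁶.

⟨p⁶⟩ ⊆ C_G(p⁶) since powers of p⁶ commute with p⁶; so |C_G(p⁶)| ≥ |⟨p⁶⟩| = 4.
By orbit–stabilizer, |C_G(p⁶)| = |G| / |conj. class of p⁶| = 16 / 2 = 8.
The 8 elements commuting with p⁶ are {e, p, p², p³, p⁴, p⁵, p⁶, p⁷}.

Answer: {e, p, p², p³, p⁴, p⁵, p⁶, p⁷}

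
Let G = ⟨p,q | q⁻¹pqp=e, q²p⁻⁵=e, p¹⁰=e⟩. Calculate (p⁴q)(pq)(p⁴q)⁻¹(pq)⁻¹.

[(p⁴q), (pq)] = (p⁴q)·(pq)·(p⁴q)⁻¹·(pq)⁻¹.
  (p⁴q) · (pq) = p⁸
  (p⁸) · (p⁴q⁻¹) = p²q⁻¹
  (p²q⁻¹) · (pq⁻¹) = p⁶

Answer: p⁶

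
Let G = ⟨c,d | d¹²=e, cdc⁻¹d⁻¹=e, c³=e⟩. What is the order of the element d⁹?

Compute successive powers until reaching e:
  (d⁹)¹ = d⁹, (d⁹)² = d⁶, (d⁹)³ = d³, (d⁹)⁴ = e.
The smallest positive k with (d⁹)ᵏ = e is 4.

Answer: 4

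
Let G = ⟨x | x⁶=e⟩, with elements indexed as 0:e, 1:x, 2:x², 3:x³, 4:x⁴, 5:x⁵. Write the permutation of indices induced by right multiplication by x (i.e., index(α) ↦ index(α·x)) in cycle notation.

(0 1 2 3 4 5)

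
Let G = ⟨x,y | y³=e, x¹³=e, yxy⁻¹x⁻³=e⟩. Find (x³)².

Compute successive powers of (x³), reducing at each step:
  (x³)²: (x³) · x³ = x⁶

Answer: x⁶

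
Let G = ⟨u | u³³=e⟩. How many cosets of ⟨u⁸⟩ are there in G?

First find ord(u⁸) by computing successive powers:
  (u⁸)¹ = u⁸, (u⁸)² = u¹⁶, (u⁸)³ = u²⁴, (u⁸)⁴ = u³², (u⁸)⁵ = u⁷, (u⁸)⁶ = u¹⁵, (u⁸)⁷ = u²³, (u⁸)⁸ = u³¹, (u⁸)⁹ = u⁶, (u⁸)¹⁰ = u¹⁴, (u⁸)¹¹ = u²², (u⁸)¹² = u³⁰, (u⁸)¹³ = u⁵, (u⁸)¹⁴ = u¹³, (u⁸)¹⁵ = u²¹, (u⁸)¹⁶ = u²⁹, (u⁸)¹⁷ = u⁴, (u⁸)¹⁸ = u¹², (u⁸)¹⁹ = u²⁰, (u⁸)²⁰ = u²⁸, (u⁸)²¹ = u³, (u⁸)²² = u¹¹, (u⁸)²³ = u¹⁹, (u⁸)²⁴ = u²⁷, (u⁸)²⁵ = u², (u⁸)²⁶ = u¹⁰, (u⁸)²⁷ = u¹⁸, (u⁸)²⁸ = u²⁶, (u⁸)²⁹ = u, (u⁸)³⁰ = u⁹, (u⁸)³¹ = u¹⁷, (u⁸)³² = u²⁵, (u⁸)³³ = e.
So |⟨u⁸⟩| = ord(u⁸) = 33. With |G| = 33, by Lagrange [G : ⟨u⁸⟩] = 33/33 = 1.

Answer: 1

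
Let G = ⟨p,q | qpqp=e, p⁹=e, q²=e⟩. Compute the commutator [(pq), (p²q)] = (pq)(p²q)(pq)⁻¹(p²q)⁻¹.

[(pq), (p²q)] = (pq)·(p²q)·(pq)⁻¹·(p²q)⁻¹.
  (pq) · (p²q) = p⁸
  (p⁸) · (pq) = q
  q · (p²q) = p⁷

Answer: p⁷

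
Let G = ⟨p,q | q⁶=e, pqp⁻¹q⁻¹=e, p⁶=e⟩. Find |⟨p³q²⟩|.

|⟨p³q²⟩| equals the order of p³q². Compute successive powers until reaching e:
  (p³q²)¹ = p³q², (p³q²)² = q⁴, (p³q²)³ = p³, (p³q²)⁴ = q², (p³q²)⁵ = p³q⁴, (p³q²)⁶ = e.
The smallest positive k with (p³q²)ᵏ = e is 6, so |⟨p³q²⟩| = 6.

Answer: 6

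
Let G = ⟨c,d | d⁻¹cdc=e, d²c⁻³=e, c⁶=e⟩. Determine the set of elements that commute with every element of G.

An element z ∈ Z(G) iff z commutes with every generator.
For example c³ is central: (c³)·c = c⁴ = c·(c³); (c³)·d = d⁻¹ = d·(c³).
Whereas c ∉ Z(G) since c·d = cd ≠ c²d⁻¹ = d·c.
Checking each of the 12 elements this way gives Z(G) = {e, c³}, of order 2.

Answer: {e, c³}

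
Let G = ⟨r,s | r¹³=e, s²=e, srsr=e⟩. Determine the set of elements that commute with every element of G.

An element z ∈ Z(G) iff z commutes with every generator.
For example e is central: e·r = r = r·e; e·s = s = s·e.
Whereas r ∉ Z(G) since r·s = rs ≠ r¹²s = s·r.
Checking each of the 26 elements this way gives Z(G) = {e}, of order 1.

Answer: {e}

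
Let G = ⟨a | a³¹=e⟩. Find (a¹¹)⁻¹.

The order of (a¹¹) is 31 (smallest k with (a¹¹)ᵏ = e), so (a¹¹)⁻¹ = (a¹¹)³⁰ = a²⁰.
Check: (a¹¹) · (a²⁰) → (a¹¹) · a²⁰ = e, giving e as required.

Answer: a²⁰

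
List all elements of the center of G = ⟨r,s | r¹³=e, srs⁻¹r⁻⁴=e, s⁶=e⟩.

An element z ∈ Z(G) iff z commutes with every generator.
For example e is central: e·r = r = r·e; e·s = s = s·e.
Whereas r ∉ Z(G) since r·s = rs ≠ r⁴s = s·r.
Checking each of the 78 elements this way gives Z(G) = {e}, of order 1.

Answer: {e}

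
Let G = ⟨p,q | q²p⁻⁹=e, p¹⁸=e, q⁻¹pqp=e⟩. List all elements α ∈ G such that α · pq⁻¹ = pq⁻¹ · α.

⟨pq⁻¹⟩ ⊆ C_G(pq⁻¹) since powers of pq⁻¹ commute with pq⁻¹; so |C_G(pq⁻¹)| ≥ |⟨pq⁻¹⟩| = 4.
By orbit–stabilizer, |C_G(pq⁻¹)| = |G| / |conj. class of pq⁻¹| = 36 / 9 = 4.
The 4 elements commuting with pq⁻¹ are {e, p⁹, pq, pq⁻¹}.

Answer: {e, p⁹, pq, pq⁻¹}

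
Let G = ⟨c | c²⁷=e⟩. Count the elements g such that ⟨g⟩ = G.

G is cyclic of order 27. An element generates G iff its order is 27, and a cyclic group of order 27 has exactly φ(27) = 18 such elements.

Answer: 18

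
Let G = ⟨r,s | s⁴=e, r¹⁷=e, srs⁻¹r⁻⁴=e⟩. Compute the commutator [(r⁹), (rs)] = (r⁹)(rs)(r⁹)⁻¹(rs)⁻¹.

[(r⁹), (rs)] = (r⁹)·(rs)·(r⁹)⁻¹·(rs)⁻¹.
  (r⁹) · (rs) = r¹⁰s
  (r¹⁰s) · (r⁸) = r⁸s
  (r⁸s) · (r⁴s³) = r⁷

Answer: r⁷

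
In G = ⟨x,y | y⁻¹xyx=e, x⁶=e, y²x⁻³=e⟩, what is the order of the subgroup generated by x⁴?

|⟨x⁴⟩| equals the order of x⁴. Compute successive powers until reaching e:
  (x⁴)¹ = x⁴, (x⁴)² = x², (x⁴)³ = e.
The smallest positive k with (x⁴)ᵏ = e is 3, so |⟨x⁴⟩| = 3.

Answer: 3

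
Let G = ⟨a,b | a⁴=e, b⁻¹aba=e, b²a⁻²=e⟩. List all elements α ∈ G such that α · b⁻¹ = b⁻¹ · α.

⟨b⁻¹⟩ ⊆ C_G(b⁻¹) since powers of b⁻¹ commute with b⁻¹; so |C_G(b⁻¹)| ≥ |⟨b⁻¹⟩| = 4.
By orbit–stabilizer, |C_G(b⁻¹)| = |G| / |conj. class of b⁻¹| = 8 / 2 = 4.
The 4 elements commuting with b⁻¹ are {e, a², b, b⁻¹}.

Answer: {e, a², b, b⁻¹}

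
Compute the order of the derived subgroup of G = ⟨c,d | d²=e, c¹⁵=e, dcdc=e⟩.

G' = [G, G] is generated by all commutators. The generator-pair commutators are: [c, d] = c².
The subgroup they normally generate is {e, c, c², c³, c⁴, c⁵, c⁶, c⁷, c⁸, c⁹, c¹⁰, c¹¹, c¹², c¹³, c¹⁴}, of order 15.
Check: |G/G'| = 30/15 = 2 is the order of the abelianisation.

Answer: 15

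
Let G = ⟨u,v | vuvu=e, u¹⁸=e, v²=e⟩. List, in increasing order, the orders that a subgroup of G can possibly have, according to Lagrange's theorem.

|G| = 36 = 2² · 3². By Lagrange's theorem the order of any subgroup divides 36; the divisors of 36 are 1, 2, 3, 4, 6, 9, 12, 18, 36.

Answer: 1, 2, 3, 4, 6, 9, 12, 18, 36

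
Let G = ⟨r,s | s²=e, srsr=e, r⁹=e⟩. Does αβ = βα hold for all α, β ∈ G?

r·s = rs but s·r = r⁸s, so r·s ≠ s·r and G is not abelian.

Answer: No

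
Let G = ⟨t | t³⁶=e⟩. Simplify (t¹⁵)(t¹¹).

Compute (t¹⁵) · (t¹¹) by multiplying left to right and reducing via the relations at each step:
  (t¹⁵) · t¹¹ = t²⁶

Answer: t²⁶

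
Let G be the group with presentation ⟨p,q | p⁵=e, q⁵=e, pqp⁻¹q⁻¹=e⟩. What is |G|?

Enumerate words in the generators, reducing via the relations: the distinct elements are
  {e, p, q, pq, p², p³, p⁴, q², q³, q⁴, pq², pq³, pq⁴, p²q, p³q, p⁴q, p²q², p²q³, p²q⁴, p³q², p³q³, p³q⁴, p⁴q², p⁴q³, p⁴q⁴}.
No further products give new elements, so |G| = 25.

Answer: 25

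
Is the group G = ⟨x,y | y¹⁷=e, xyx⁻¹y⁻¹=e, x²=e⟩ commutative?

Each pair of generators commutes: x·y = xy = y·x. Since the generators pairwise commute, every element of G commutes with every other, so G is abelian.

Answer: Yes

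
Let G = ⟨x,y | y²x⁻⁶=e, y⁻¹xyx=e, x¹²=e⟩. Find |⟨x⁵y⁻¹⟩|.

|⟨x⁵y⁻¹⟩| equals the order of x⁵y⁻¹. Compute successive powers until reaching e:
  (x⁵y⁻¹)¹ = x⁵y⁻¹, (x⁵y⁻¹)² = x⁶, (x⁵y⁻¹)³ = x⁵y, (x⁵y⁻¹)⁴ = e.
The smallest positive k with (x⁵y⁻¹)ᵏ = e is 4, so |⟨x⁵y⁻¹⟩| = 4.

Answer: 4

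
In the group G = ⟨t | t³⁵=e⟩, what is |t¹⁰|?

Compute successive powers until reaching e:
  (t¹⁰)¹ = t¹⁰, (t¹⁰)² = t²⁰, (t¹⁰)³ = t³⁰, (t¹⁰)⁴ = t⁵, (t¹⁰)⁵ = t¹⁵, (t¹⁰)⁶ = t²⁵, (t¹⁰)⁷ = e.
The smallest positive k with (t¹⁰)ᵏ = e is 7.

Answer: 7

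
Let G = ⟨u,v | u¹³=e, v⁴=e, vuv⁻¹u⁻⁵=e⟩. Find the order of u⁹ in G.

Compute successive powers until reaching e:
  (u⁹)¹ = u⁹, (u⁹)² = u⁵, (u⁹)³ = u, (u⁹)⁴ = u¹⁰, (u⁹)⁵ = u⁶, (u⁹)⁶ = u², (u⁹)⁷ = u¹¹, (u⁹)⁸ = u⁷, (u⁹)⁹ = u³, (u⁹)¹⁰ = u¹², (u⁹)¹¹ = u⁸, (u⁹)¹² = u⁴, (u⁹)¹³ = e.
The smallest positive k with (u⁹)ᵏ = e is 13.

Answer: 13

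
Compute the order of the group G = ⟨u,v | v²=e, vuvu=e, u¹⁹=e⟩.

Enumerate words in the generators, reducing via the relations: the distinct elements are
  {e, u, v, uv, u², u³, u⁴, u⁵, u⁶, u⁷, u⁸, u⁹, u²v, u³v, u¹², u¹³, u¹¹, u¹⁰, u¹⁴, u¹⁵, u¹⁶, u¹⁷, u¹⁸, u⁴v, u⁵v, u⁶v, u⁷v, u⁸v, u⁹v, u¹²v, u¹³v, u¹¹v, u¹⁰v, u¹⁴v, u¹⁵v, u¹⁶v, u¹⁷v, u¹⁸v}.
No further products give new elements, so |G| = 38.

Answer: 38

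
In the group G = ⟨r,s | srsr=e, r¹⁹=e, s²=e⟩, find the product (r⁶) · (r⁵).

Compute (r⁶) · (r⁵) by multiplying left to right and reducing via the relations at each step:
  (r⁶) · r⁵ = r¹¹

Answer: r¹¹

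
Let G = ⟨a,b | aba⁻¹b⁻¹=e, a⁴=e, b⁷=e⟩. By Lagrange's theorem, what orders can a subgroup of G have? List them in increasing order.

|G| = 28 = 2² · 7. By Lagrange's theorem the order of any subgroup divides 28; the divisors of 28 are 1, 2, 4, 7, 14, 28.

Answer: 1, 2, 4, 7, 14, 28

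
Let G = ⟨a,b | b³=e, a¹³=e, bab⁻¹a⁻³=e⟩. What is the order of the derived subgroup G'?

G' = [G, G] is generated by all commutators. The generator-pair commutators are: [a, b] = a¹¹.
The subgroup they normally generate is {e, a, a², a³, a⁴, a⁵, a⁶, a⁷, a⁸, a⁹, a¹⁰, a¹¹, a¹²}, of order 13.
Check: |G/G'| = 39/13 = 3 is the order of the abelianisation.

Answer: 13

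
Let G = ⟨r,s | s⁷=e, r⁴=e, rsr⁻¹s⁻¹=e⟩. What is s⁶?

Compute successive powers of s, reducing at each step:
  s²: s · s = s²
  s³: (s²) · s = s³
  s⁴: (s³) · s = s⁴
  s⁵: (s⁴) · s = s⁵
  s⁶: (s⁵) · s = s⁶

Answer: s⁶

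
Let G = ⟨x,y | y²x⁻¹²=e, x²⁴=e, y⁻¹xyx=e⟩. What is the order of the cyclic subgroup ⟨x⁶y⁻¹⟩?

|⟨x⁶y⁻¹⟩| equals the order of x⁶y⁻¹. Compute successive powers until reaching e:
  (x⁶y⁻¹)¹ = x⁶y⁻¹, (x⁶y⁻¹)² = x¹², (x⁶y⁻¹)³ = x⁶y, (x⁶y⁻¹)⁴ = e.
The smallest positive k with (x⁶y⁻¹)ᵏ = e is 4, so |⟨x⁶y⁻¹⟩| = 4.

Answer: 4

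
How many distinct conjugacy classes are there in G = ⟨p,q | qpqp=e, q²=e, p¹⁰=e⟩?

The conjugacy classes (representative and size) are:
  [e] (size 1), [p] (size 2), [p²] (size 2), [p³] (size 2), [p⁴] (size 2), [p⁵] (size 1), [p²q] (size 5), [p³q] (size 5).
Class equation: 1 + 2 + 2 + 2 + 2 + 1 + 5 + 5 = 20 = |G|. So G has 8 conjugacy classes.

Answer: 8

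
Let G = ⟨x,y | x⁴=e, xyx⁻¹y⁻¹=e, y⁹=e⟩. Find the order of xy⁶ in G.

Compute successive powers until reaching e:
  (xy⁶)¹ = xy⁶, (xy⁶)² = x²y³, (xy⁶)³ = x³, (xy⁶)⁴ = y⁶, (xy⁶)⁵ = xy³, (xy⁶)⁶ = x², (xy⁶)⁷ = x³y⁶, (xy⁶)⁸ = y³, (xy⁶)⁹ = x, (xy⁶)¹⁰ = x²y⁶, (xy⁶)¹¹ = x³y³, (xy⁶)¹² = e.
The smallest positive k with (xy⁶)ᵏ = e is 12.

Answer: 12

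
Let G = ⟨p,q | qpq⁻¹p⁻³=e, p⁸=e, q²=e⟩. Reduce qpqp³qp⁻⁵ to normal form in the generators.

Multiply left to right, reducing at each step:
  q · p = p³q
  (p³q) · q = p³
  (p³) · p³ = p⁶
  (p⁶) · q = p⁶q
  (p⁶q) · p⁻⁵ = p⁷q

Answer: p⁷q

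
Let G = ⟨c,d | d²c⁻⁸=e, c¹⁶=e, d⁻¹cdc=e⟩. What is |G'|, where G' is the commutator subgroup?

G' = [G, G] is generated by all commutators. The generator-pair commutators are: [c, d] = c².
The subgroup they normally generate is {e, c², c⁴, c⁶, c⁸, c¹⁰, c¹², c¹⁴}, of order 8.
Check: |G/G'| = 32/8 = 4 is the order of the abelianisation.

Answer: 8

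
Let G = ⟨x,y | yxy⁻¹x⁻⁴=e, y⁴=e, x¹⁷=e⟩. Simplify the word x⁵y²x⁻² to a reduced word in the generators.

Multiply left to right, reducing at each step:
  (x⁵) · y² = x⁵y²
  (x⁵y²) · x⁻² = x⁷y²

Answer: x⁷y²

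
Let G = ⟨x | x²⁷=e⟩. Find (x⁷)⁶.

Compute successive powers of (x⁷), reducing at each step:
  (x⁷)²: (x⁷) · x⁷ = x¹⁴
  (x⁷)³: (x¹⁴) · x⁷ = x²¹
  (x⁷)⁴: (x²¹) · x⁷ = x
  (x⁷)⁵: x · x⁷ = x⁸
  (x⁷)⁶: (x⁸) · x⁷ = x¹⁵

Answer: x¹⁵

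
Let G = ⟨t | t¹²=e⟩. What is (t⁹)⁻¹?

The order of (t⁹) is 4 (smallest k with (t⁹)ᵏ = e), so (t⁹)⁻¹ = (t⁹)³ = t³.
Check: (t⁹) · (t³) → (t⁹) · t³ = e, giving e as required.

Answer: t³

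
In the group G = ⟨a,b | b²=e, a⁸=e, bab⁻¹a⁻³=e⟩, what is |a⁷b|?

Compute successive powers until reaching e:
  (a⁷b)¹ = a⁷b, (a⁷b)² = a⁴, (a⁷b)³ = a³b, (a⁷b)⁴ = e.
The smallest positive k with (a⁷b)ᵏ = e is 4.

Answer: 4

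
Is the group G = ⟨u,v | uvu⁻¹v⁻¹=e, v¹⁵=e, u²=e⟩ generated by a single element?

|G| = 30. The element uv has order 30 (its powers give 30 distinct elements), so ⟨uv⟩ = G and G is cyclic.

Answer: Yes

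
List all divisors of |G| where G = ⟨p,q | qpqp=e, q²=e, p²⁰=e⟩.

|G| = 40 = 2³ · 5. By Lagrange's theorem the order of any subgroup divides 40; the divisors of 40 are 1, 2, 4, 5, 8, 10, 20, 40.

Answer: 1, 2, 4, 5, 8, 10, 20, 40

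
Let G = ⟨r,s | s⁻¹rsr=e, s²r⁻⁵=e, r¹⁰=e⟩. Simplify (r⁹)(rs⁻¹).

Compute (r⁹) · (rs⁻¹) by multiplying left to right and reducing via the relations at each step:
  (r⁹) · r = e
  e · s⁻¹ = s⁻¹

Answer: s⁻¹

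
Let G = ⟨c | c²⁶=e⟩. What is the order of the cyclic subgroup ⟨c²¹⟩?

|⟨c²¹⟩| equals the order of c²¹. Compute successive powers until reaching e:
  (c²¹)¹ = c²¹, (c²¹)² = c¹⁶, (c²¹)³ = c¹¹, (c²¹)⁴ = c⁶, (c²¹)⁵ = c, (c²¹)⁶ = c²², (c²¹)⁷ = c¹⁷, (c²¹)⁸ = c¹², (c²¹)⁹ = c⁷, (c²¹)¹⁰ = c², (c²¹)¹¹ = c²³, (c²¹)¹² = c¹⁸, (c²¹)¹³ = c¹³, (c²¹)¹⁴ = c⁸, (c²¹)¹⁵ = c³, (c²¹)¹⁶ = c²⁴, (c²¹)¹⁷ = c¹⁹, (c²¹)¹⁸ = c¹⁴, (c²¹)¹⁹ = c⁹, (c²¹)²⁰ = c⁴, (c²¹)²¹ = c²⁵, (c²¹)²² = c²⁰, (c²¹)²³ = c¹⁵, (c²¹)²⁴ = c¹⁰, (c²¹)²⁵ = c⁵, (c²¹)²⁶ = e.
The smallest positive k with (c²¹)ᵏ = e is 26, so |⟨c²¹⟩| = 26.

Answer: 26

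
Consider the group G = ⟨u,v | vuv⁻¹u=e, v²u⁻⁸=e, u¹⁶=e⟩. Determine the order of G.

Enumerate words in the generators, reducing via the relations: the distinct elements are
  {e, u, v, uv, u², u³, u⁴, u⁵, u⁶, u⁷, u⁸, u⁹, u²v, u³v, u¹², u¹³, u¹¹, u¹⁰, u¹⁴, u¹⁵, u⁴v, u⁵v, u⁶v, u⁷v, v⁻¹, uv⁻¹, u²v⁻¹, u³v⁻¹, u⁴v⁻¹, u⁵v⁻¹, u⁶v⁻¹, u⁷v⁻¹}.
No further products give new elements, so |G| = 32.

Answer: 32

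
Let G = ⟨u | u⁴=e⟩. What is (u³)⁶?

Compute successive powers of (u³), reducing at each step:
  (u³)²: (u³) · u³ = u²
  (u³)³: (u²) · u³ = u
  (u³)⁴: u · u³ = e
  (u³)⁵: e · u³ = u³
  (u³)⁶: (u³) · u³ = u²

Answer: u²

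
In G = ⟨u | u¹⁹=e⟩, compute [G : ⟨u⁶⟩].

First find ord(u⁶) by computing successive powers:
  (u⁶)¹ = u⁶, (u⁶)² = u¹², (u⁶)³ = u¹⁸, (u⁶)⁴ = u⁵, (u⁶)⁵ = u¹¹, (u⁶)⁶ = u¹⁷, (u⁶)⁷ = u⁴, (u⁶)⁸ = u¹⁰, (u⁶)⁹ = u¹⁶, (u⁶)¹⁰ = u³, (u⁶)¹¹ = u⁹, (u⁶)¹² = u¹⁵, (u⁶)¹³ = u², (u⁶)¹⁴ = u⁸, (u⁶)¹⁵ = u¹⁴, (u⁶)¹⁶ = u, (u⁶)¹⁷ = u⁷, (u⁶)¹⁸ = u¹³, (u⁶)¹⁹ = e.
So |⟨u⁶⟩| = ord(u⁶) = 19. With |G| = 19, by Lagrange [G : ⟨u⁶⟩] = 19/19 = 1.

Answer: 1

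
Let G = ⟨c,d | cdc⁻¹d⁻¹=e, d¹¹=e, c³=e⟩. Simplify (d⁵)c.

Compute (d⁵) · c by multiplying left to right and reducing via the relations at each step:
  (d⁵) · c = cd⁵

Answer: cd⁵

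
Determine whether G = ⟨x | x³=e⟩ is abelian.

G has a single generator, so G is cyclic and hence abelian.

Answer: Yes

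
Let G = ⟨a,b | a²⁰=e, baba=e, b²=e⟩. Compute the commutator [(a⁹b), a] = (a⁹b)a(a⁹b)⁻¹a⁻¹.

[(a⁹b), a] = (a⁹b)·a·(a⁹b)⁻¹·a⁻¹.
  (a⁹b) · a = a⁸b
  (a⁸b) · (a⁹b) = a¹⁹
  (a¹⁹) · (a¹⁹) = a¹⁸

Answer: a¹⁸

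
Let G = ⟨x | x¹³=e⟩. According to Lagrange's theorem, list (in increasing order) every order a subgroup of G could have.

|G| = 13 = 13. By Lagrange's theorem the order of any subgroup divides 13; the divisors of 13 are 1, 13.

Answer: 1, 13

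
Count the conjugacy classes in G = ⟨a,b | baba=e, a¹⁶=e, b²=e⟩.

The conjugacy classes (representative and size) are:
  [e] (size 1), [a¹⁵] (size 2), [a²] (size 2), [a³] (size 2), [a¹²] (size 2), [a⁵] (size 2), [a⁶] (size 2), [a⁷] (size 2), [a⁸] (size 1), [a²b] (size 8), [a¹⁵b] (size 8).
Class equation: 1 + 2 + 2 + 2 + 2 + 2 + 2 + 2 + 1 + 8 + 8 = 32 = |G|. So G has 11 conjugacy classes.

Answer: 11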